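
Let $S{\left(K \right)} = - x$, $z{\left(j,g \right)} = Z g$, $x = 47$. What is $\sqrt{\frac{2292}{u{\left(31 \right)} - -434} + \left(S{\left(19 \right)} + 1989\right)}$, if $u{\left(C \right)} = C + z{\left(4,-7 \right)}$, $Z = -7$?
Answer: $\frac{52 \sqrt{47545}}{257} \approx 44.119$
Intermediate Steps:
$z{\left(j,g \right)} = - 7 g$
$u{\left(C \right)} = 49 + C$ ($u{\left(C \right)} = C - -49 = C + 49 = 49 + C$)
$S{\left(K \right)} = -47$ ($S{\left(K \right)} = \left(-1\right) 47 = -47$)
$\sqrt{\frac{2292}{u{\left(31 \right)} - -434} + \left(S{\left(19 \right)} + 1989\right)} = \sqrt{\frac{2292}{\left(49 + 31\right) - -434} + \left(-47 + 1989\right)} = \sqrt{\frac{2292}{80 + 434} + 1942} = \sqrt{\frac{2292}{514} + 1942} = \sqrt{2292 \cdot \frac{1}{514} + 1942} = \sqrt{\frac{1146}{257} + 1942} = \sqrt{\frac{500240}{257}} = \frac{52 \sqrt{47545}}{257}$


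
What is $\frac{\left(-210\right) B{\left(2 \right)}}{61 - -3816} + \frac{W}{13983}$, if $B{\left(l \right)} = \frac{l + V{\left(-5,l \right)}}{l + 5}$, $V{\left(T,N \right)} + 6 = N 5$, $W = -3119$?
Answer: $- \frac{14609303}{54212091} \approx -0.26948$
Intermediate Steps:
$V{\left(T,N \right)} = -6 + 5 N$ ($V{\left(T,N \right)} = -6 + N 5 = -6 + 5 N$)
$B{\left(l \right)} = \frac{-6 + 6 l}{5 + l}$ ($B{\left(l \right)} = \frac{l + \left(-6 + 5 l\right)}{l + 5} = \frac{-6 + 6 l}{5 + l}$)
$\frac{\left(-210\right) B{\left(2 \right)}}{61 - -3816} + \frac{W}{13983} = \frac{\left(-210\right) \frac{6 \left(-1 + 2\right)}{5 + 2}}{61 - -3816} - \frac{3119}{13983} = \frac{\left(-210\right) 6 \cdot \frac{1}{7} \cdot 1}{61 + 3816} - \frac{3119}{13983} = \frac{\left(-210\right) 6 \cdot \frac{1}{7} \cdot 1}{3877} - \frac{3119}{13983} = \left(-210\right) \frac{6}{7} \cdot \frac{1}{3877} - \frac{3119}{13983} = \left(-180\right) \frac{1}{3877} - \frac{3119}{13983} = - \frac{180}{3877} - \frac{3119}{13983} = - \frac{14609303}{54212091}$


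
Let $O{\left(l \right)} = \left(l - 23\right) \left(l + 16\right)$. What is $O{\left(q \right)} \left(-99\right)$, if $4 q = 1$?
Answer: $\frac{585585}{16} \approx 36599.0$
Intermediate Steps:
$q = \frac{1}{4}$ ($q = \frac{1}{4} \cdot 1 = \frac{1}{4} \approx 0.25$)
$O{\left(l \right)} = \left(-23 + l\right) \left(16 + l\right)$
$O{\left(q \right)} \left(-99\right) = \left(-368 + \left(\frac{1}{4}\right)^{2} - \frac{7}{4}\right) \left(-99\right) = \left(-368 + \frac{1}{16} - \frac{7}{4}\right) \left(-99\right) = \left(- \frac{5915}{16}\right) \left(-99\right) = \frac{585585}{16}$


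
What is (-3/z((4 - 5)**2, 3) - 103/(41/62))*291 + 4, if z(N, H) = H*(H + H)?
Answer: -3720301/82 ≈ -45370.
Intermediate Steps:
z(N, H) = 2*H**2 (z(N, H) = H*(2*H) = 2*H**2)
(-3/z((4 - 5)**2, 3) - 103/(41/62))*291 + 4 = (-3/(2*3**2) - 103/(41/62))*291 + 4 = (-3/(2*9) - 103/(41*(1/62)))*291 + 4 = (-3/18 - 103/41/62)*291 + 4 = (-3*1/18 - 103*62/41)*291 + 4 = (-1/6 - 6386/41)*291 + 4 = -38357/246*291 + 4 = -3720629/82 + 4 = -3720301/82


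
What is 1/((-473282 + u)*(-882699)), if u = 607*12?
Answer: 1/411335968602 ≈ 2.4311e-12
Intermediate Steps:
u = 7284
1/((-473282 + u)*(-882699)) = 1/((-473282 + 7284)*(-882699)) = -1/882699/(-465998) = -1/465998*(-1/882699) = 1/411335968602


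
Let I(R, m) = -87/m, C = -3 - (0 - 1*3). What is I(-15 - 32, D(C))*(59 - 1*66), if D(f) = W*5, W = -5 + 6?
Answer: 609/5 ≈ 121.80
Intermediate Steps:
W = 1
C = 0 (C = -3 - (0 - 3) = -3 - 1*(-3) = -3 + 3 = 0)
D(f) = 5 (D(f) = 1*5 = 5)
I(-15 - 32, D(C))*(59 - 1*66) = (-87/5)*(59 - 1*66) = (-87*1/5)*(59 - 66) = -87/5*(-7) = 609/5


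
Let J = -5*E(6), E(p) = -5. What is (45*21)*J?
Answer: 23625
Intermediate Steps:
J = 25 (J = -5*(-5) = 25)
(45*21)*J = (45*21)*25 = 945*25 = 23625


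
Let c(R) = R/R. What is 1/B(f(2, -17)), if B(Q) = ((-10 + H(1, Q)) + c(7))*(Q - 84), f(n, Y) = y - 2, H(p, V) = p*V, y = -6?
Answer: 1/1564 ≈ 0.00063939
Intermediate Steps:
c(R) = 1
H(p, V) = V*p
f(n, Y) = -8 (f(n, Y) = -6 - 2 = -8)
B(Q) = (-84 + Q)*(-9 + Q) (B(Q) = ((-10 + Q*1) + 1)*(Q - 84) = ((-10 + Q) + 1)*(-84 + Q) = (-9 + Q)*(-84 + Q) = (-84 + Q)*(-9 + Q))
1/B(f(2, -17)) = 1/(756 + (-8)² - 93*(-8)) = 1/(756 + 64 + 744) = 1/1564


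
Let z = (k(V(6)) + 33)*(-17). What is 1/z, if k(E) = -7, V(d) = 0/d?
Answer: -1/442 ≈ -0.0022624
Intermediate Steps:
V(d) = 0
z = -442 (z = (-7 + 33)*(-17) = 26*(-17) = -442)
1/z = 1/(-442) = -1/442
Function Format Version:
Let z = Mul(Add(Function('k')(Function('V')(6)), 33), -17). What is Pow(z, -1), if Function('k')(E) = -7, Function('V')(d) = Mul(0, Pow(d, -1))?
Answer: Rational(-1, 442) ≈ -0.0022624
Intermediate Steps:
Function('V')(d) = 0
z = -442 (z = Mul(Add(-7, 33), -17) = Mul(26, -17) = -442)
Pow(z, -1) = Pow(-442, -1) = Rational(-1, 442)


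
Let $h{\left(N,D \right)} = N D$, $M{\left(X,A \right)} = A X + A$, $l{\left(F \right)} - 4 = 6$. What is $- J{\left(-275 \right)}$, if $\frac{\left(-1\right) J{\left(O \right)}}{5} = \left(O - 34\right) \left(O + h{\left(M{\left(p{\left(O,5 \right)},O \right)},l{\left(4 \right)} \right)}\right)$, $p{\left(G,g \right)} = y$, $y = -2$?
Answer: $-3823875$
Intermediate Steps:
$l{\left(F \right)} = 10$ ($l{\left(F \right)} = 4 + 6 = 10$)
$p{\left(G,g \right)} = -2$
$M{\left(X,A \right)} = A + A X$
$h{\left(N,D \right)} = D N$
$J{\left(O \right)} = 45 O \left(-34 + O\right)$ ($J{\left(O \right)} = - 5 \left(O - 34\right) \left(O + 10 O \left(1 - 2\right)\right) = - 5 \left(-34 + O\right) \left(O + 10 O \left(-1\right)\right) = - 5 \left(-34 + O\right) \left(O + 10 \left(- O\right)\right) = - 5 \left(-34 + O\right) \left(O - 10 O\right) = - 5 \left(-34 + O\right) \left(- 9 O\right) = - 5 \left(- 9 O \left(-34 + O\right)\right) = 45 O \left(-34 + O\right)$)
$- J{\left(-275 \right)} = - 45 \left(-275\right) \left(-34 - 275\right) = - 45 \left(-275\right) \left(-309\right) = \left(-1\right) 3823875 = -3823875$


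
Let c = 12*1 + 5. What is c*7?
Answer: 119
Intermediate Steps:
c = 17 (c = 12 + 5 = 17)
c*7 = 17*7 = 119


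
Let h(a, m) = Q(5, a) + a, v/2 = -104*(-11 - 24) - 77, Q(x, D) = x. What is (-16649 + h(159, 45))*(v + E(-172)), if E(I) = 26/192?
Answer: -3759178955/32 ≈ -1.1747e+8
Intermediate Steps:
v = 7126 (v = 2*(-104*(-11 - 24) - 77) = 2*(-104*(-35) - 77) = 2*(3640 - 77) = 2*3563 = 7126)
h(a, m) = 5 + a
E(I) = 13/96 (E(I) = 26*(1/192) = 13/96)
(-16649 + h(159, 45))*(v + E(-172)) = (-16649 + (5 + 159))*(7126 + 13/96) = (-16649 + 164)*(684109/96) = -16485*684109/96 = -3759178955/32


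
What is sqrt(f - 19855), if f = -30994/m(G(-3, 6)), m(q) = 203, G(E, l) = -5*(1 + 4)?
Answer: I*sqrt(824496477)/203 ≈ 141.45*I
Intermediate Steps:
G(E, l) = -25 (G(E, l) = -5*5 = -25)
f = -30994/203 ≈ -152.68
sqrt(f - 19855) = sqrt(-30994/203 - 19855) = sqrt(-4061559/203) = I*sqrt(824496477)/203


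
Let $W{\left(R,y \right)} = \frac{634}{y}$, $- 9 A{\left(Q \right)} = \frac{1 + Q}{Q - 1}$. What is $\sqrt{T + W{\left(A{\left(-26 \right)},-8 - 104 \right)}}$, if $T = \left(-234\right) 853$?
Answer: $\frac{i \sqrt{156492406}}{28} \approx 446.77 i$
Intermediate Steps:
$A{\left(Q \right)} = - \frac{1 + Q}{9 \left(-1 + Q\right)}$ ($A{\left(Q \right)} = - \frac{\left(1 + Q\right) \frac{1}{Q - 1}}{9} = - \frac{\left(1 + Q\right) \frac{1}{-1 + Q}}{9} = - \frac{\frac{1}{-1 + Q} \left(1 + Q\right)}{9} = - \frac{1 + Q}{9 \left(-1 + Q\right)}$)
$T = -199602$
$\sqrt{T + W{\left(A{\left(-26 \right)},-8 - 104 \right)}} = \sqrt{-199602 + \frac{634}{-8 - 104}} = \sqrt{-199602 + \frac{634}{-112}} = \sqrt{-199602 + 634 \left(- \frac{1}{112}\right)} = \sqrt{-199602 - \frac{317}{56}} = \sqrt{- \frac{11178029}{56}} = \frac{i \sqrt{156492406}}{28}$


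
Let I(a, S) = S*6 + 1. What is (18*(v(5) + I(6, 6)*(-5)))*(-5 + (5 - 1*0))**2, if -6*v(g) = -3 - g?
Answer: 0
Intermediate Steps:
I(a, S) = 1 + 6*S (I(a, S) = 6*S + 1 = 1 + 6*S)
v(g) = 1/2 + g/6 (v(g) = -(-3 - g)/6 = 1/2 + g/6)
(18*(v(5) + I(6, 6)*(-5)))*(-5 + (5 - 1*0))**2 = (18*((1/2 + (1/6)*5) + (1 + 6*6)*(-5)))*(-5 + (5 - 1*0))**2 = (18*((1/2 + 5/6) + (1 + 36)*(-5)))*(-5 + (5 + 0))**2 = (18*(4/3 + 37*(-5)))*(-5 + 5)**2 = (18*(4/3 - 185))*0**2 = (18*(-551/3))*0 = -3306*0 = 0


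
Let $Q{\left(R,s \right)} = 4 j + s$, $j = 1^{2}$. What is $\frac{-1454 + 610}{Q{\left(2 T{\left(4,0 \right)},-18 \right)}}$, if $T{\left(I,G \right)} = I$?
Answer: $\frac{422}{7} \approx 60.286$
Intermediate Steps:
$j = 1$
$Q{\left(R,s \right)} = 4 + s$ ($Q{\left(R,s \right)} = 4 \cdot 1 + s = 4 + s$)
$\frac{-1454 + 610}{Q{\left(2 T{\left(4,0 \right)},-18 \right)}} = \frac{-1454 + 610}{4 - 18} = - \frac{844}{-14} = \left(-844\right) \left(- \frac{1}{14}\right) = \frac{422}{7}$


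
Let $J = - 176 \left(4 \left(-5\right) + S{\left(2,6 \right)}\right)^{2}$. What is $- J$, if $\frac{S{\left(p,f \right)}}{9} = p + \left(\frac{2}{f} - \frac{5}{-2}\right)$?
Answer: $97196$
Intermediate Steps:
$S{\left(p,f \right)} = \frac{45}{2} + 9 p + \frac{18}{f}$ ($S{\left(p,f \right)} = 9 \left(p + \left(\frac{2}{f} - \frac{5}{-2}\right)\right) = 9 \left(p + \left(\frac{2}{f} - - \frac{5}{2}\right)\right) = 9 \left(p + \left(\frac{2}{f} + \frac{5}{2}\right)\right) = 9 \left(p + \left(\frac{5}{2} + \frac{2}{f}\right)\right) = 9 \left(\frac{5}{2} + p + \frac{2}{f}\right) = \frac{45}{2} + 9 p + \frac{18}{f}$)
$J = -97196$ ($J = - 176 \left(4 \left(-5\right) + \left(\frac{45}{2} + 9 \cdot 2 + \frac{18}{6}\right)\right)^{2} = - 176 \left(-20 + \left(\frac{45}{2} + 18 + 18 \cdot \frac{1}{6}\right)\right)^{2} = - 176 \left(-20 + \left(\frac{45}{2} + 18 + 3\right)\right)^{2} = - 176 \left(-20 + \frac{87}{2}\right)^{2} = - 176 \left(\frac{47}{2}\right)^{2} = \left(-176\right) \frac{2209}{4} = -97196$)
$- J = \left(-1\right) \left(-97196\right) = 97196$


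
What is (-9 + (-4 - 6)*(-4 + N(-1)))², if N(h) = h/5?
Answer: 1089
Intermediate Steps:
N(h) = h/5 (N(h) = h*(⅕) = h/5)
(-9 + (-4 - 6)*(-4 + N(-1)))² = (-9 + (-4 - 6)*(-4 + (⅕)*(-1)))² = (-9 - 10*(-4 - ⅕))² = (-9 - 10*(-21/5))² = (-9 + 42)² = 33² = 1089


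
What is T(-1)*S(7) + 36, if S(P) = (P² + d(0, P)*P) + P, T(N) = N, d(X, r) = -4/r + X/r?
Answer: -16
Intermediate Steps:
S(P) = -4 + P + P² (S(P) = (P² + ((-4 + 0)/P)*P) + P = (P² + (-4/P)*P) + P = (P² - 4) + P = (-4 + P²) + P = -4 + P + P²)
T(-1)*S(7) + 36 = -(-4 + 7*(1 + 7)) + 36 = -(-4 + 7*8) + 36 = -(-4 + 56) + 36 = -1*52 + 36 = -52 + 36 = -16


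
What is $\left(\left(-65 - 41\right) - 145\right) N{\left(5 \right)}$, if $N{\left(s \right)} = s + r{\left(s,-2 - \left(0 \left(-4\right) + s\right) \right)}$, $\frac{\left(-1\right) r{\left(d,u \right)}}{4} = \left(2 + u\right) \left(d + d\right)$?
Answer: $-51455$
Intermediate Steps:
$r{\left(d,u \right)} = - 8 d \left(2 + u\right)$ ($r{\left(d,u \right)} = - 4 \left(2 + u\right) \left(d + d\right) = - 4 \left(2 + u\right) 2 d = - 4 \cdot 2 d \left(2 + u\right) = - 8 d \left(2 + u\right)$)
$N{\left(s \right)} = s + 8 s^{2}$ ($N{\left(s \right)} = s - 8 s \left(2 - \left(2 + s\right)\right) = s - 8 s \left(- s\right) = s + 8 s^{2}$)
$\left(\left(-65 - 41\right) - 145\right) N{\left(5 \right)} = \left(\left(-65 - 41\right) - 145\right) 5 \left(1 + 8 \cdot 5\right) = \left(-106 - 145\right) 5 \left(1 + 40\right) = - 251 \cdot 5 \cdot 41 = \left(-251\right) 205 = -51455$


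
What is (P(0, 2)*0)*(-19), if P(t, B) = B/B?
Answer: 0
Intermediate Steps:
P(t, B) = 1
(P(0, 2)*0)*(-19) = (1*0)*(-19) = 0*(-19) = 0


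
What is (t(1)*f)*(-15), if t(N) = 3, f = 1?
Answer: -45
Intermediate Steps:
(t(1)*f)*(-15) = (3*1)*(-15) = 3*(-15) = -45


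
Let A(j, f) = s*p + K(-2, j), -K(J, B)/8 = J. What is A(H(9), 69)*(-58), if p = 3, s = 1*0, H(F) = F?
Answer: -928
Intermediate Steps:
s = 0
K(J, B) = -8*J
A(j, f) = 16 (A(j, f) = 0*3 - 8*(-2) = 0 + 16 = 16)
A(H(9), 69)*(-58) = 16*(-58) = -928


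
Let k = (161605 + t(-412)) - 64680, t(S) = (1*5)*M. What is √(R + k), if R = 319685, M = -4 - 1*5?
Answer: 3*√46285 ≈ 645.42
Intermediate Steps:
M = -9 (M = -4 - 5 = -9)
t(S) = -45 (t(S) = (1*5)*(-9) = 5*(-9) = -45)
k = 96880 (k = (161605 - 45) - 64680 = 161560 - 64680 = 96880)
√(R + k) = √(319685 + 96880) = √416565 = 3*√46285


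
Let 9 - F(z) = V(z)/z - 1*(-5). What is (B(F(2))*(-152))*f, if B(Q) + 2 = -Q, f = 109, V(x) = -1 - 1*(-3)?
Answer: 82840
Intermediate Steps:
V(x) = 2 (V(x) = -1 + 3 = 2)
F(z) = 4 - 2/z (F(z) = 9 - (2/z - 1*(-5)) = 9 - (2/z + 5) = 9 - (5 + 2/z) = 9 + (-5 - 2/z) = 4 - 2/z)
B(Q) = -2 - Q
(B(F(2))*(-152))*f = ((-2 - (4 - 2/2))*(-152))*109 = ((-2 - (4 - 2*1/2))*(-152))*109 = ((-2 - (4 - 1))*(-152))*109 = ((-2 - 1*3)*(-152))*109 = ((-2 - 3)*(-152))*109 = -5*(-152)*109 = 760*109 = 82840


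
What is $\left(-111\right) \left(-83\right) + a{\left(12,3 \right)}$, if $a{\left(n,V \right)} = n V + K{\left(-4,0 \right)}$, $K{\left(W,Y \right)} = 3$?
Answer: $9252$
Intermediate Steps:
$a{\left(n,V \right)} = 3 + V n$ ($a{\left(n,V \right)} = n V + 3 = V n + 3 = 3 + V n$)
$\left(-111\right) \left(-83\right) + a{\left(12,3 \right)} = \left(-111\right) \left(-83\right) + \left(3 + 3 \cdot 12\right) = 9213 + \left(3 + 36\right) = 9213 + 39 = 9252$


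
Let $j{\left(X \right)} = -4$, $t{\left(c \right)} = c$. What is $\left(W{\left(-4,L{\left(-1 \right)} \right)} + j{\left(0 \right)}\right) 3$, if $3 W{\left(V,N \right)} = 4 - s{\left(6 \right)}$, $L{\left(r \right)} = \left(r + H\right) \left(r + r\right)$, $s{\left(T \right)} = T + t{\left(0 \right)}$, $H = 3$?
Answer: $-14$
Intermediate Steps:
$s{\left(T \right)} = T$ ($s{\left(T \right)} = T + 0 = T$)
$L{\left(r \right)} = 2 r \left(3 + r\right)$ ($L{\left(r \right)} = \left(r + 3\right) \left(r + r\right) = \left(3 + r\right) 2 r = 2 r \left(3 + r\right)$)
$W{\left(V,N \right)} = - \frac{2}{3}$ ($W{\left(V,N \right)} = \frac{4 - 6}{3} = \frac{1}{3} \left(-2\right) = - \frac{2}{3}$)
$\left(W{\left(-4,L{\left(-1 \right)} \right)} + j{\left(0 \right)}\right) 3 = \left(- \frac{2}{3} - 4\right) 3 = \left(- \frac{14}{3}\right) 3 = -14$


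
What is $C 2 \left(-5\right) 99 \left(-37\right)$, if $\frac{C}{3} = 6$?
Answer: $659340$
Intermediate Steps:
$C = 18$ ($C = 3 \cdot 6 = 18$)
$C 2 \left(-5\right) 99 \left(-37\right) = 18 \cdot 2 \left(-5\right) 99 \left(-37\right) = 18 \left(-10\right) 99 \left(-37\right) = \left(-180\right) 99 \left(-37\right) = \left(-17820\right) \left(-37\right) = 659340$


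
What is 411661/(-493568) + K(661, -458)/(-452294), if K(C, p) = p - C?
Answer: -92819748871/111618922496 ≈ -0.83158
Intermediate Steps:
411661/(-493568) + K(661, -458)/(-452294) = 411661/(-493568) + (-458 - 1*661)/(-452294) = 411661*(-1/493568) + (-458 - 661)*(-1/452294) = -411661/493568 - 1119*(-1/452294) = -411661/493568 + 1119/452294 = -92819748871/111618922496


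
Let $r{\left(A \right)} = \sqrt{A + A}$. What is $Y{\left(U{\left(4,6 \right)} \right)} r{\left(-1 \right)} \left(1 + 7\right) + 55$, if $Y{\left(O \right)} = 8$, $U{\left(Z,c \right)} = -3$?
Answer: $55 + 64 i \sqrt{2} \approx 55.0 + 90.51 i$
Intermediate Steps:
$r{\left(A \right)} = \sqrt{2} \sqrt{A}$ ($r{\left(A \right)} = \sqrt{2 A} = \sqrt{2} \sqrt{A}$)
$Y{\left(U{\left(4,6 \right)} \right)} r{\left(-1 \right)} \left(1 + 7\right) + 55 = 8 \sqrt{2} \sqrt{-1} \left(1 + 7\right) + 55 = 8 \sqrt{2} i 8 + 55 = 8 i \sqrt{2} \cdot 8 + 55 = 8 \cdot 8 i \sqrt{2} + 55 = 64 i \sqrt{2} + 55 = 55 + 64 i \sqrt{2}$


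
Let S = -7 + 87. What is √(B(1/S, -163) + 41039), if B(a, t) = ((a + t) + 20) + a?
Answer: 1279*√10/20 ≈ 202.23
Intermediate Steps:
S = 80
B(a, t) = 20 + t + 2*a (B(a, t) = (20 + a + t) + a = 20 + t + 2*a)
√(B(1/S, -163) + 41039) = √((20 - 163 + 2/80) + 41039) = √((20 - 163 + 2*(1/80)) + 41039) = √((20 - 163 + 1/40) + 41039) = √(-5719/40 + 41039) = √(1635841/40) = 1279*√10/20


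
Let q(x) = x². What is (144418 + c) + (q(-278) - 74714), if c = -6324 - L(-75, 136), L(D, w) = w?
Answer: 140528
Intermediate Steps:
c = -6460 (c = -6324 - 1*136 = -6324 - 136 = -6460)
(144418 + c) + (q(-278) - 74714) = (144418 - 6460) + ((-278)² - 74714) = 137958 + (77284 - 74714) = 137958 + 2570 = 140528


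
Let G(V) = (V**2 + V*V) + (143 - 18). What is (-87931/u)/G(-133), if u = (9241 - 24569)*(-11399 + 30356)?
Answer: 87931/10316209526688 ≈ 8.5236e-9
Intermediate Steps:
G(V) = 125 + 2*V**2 (G(V) = (V**2 + V**2) + 125 = 2*V**2 + 125 = 125 + 2*V**2)
u = -290572896 (u = -15328*18957 = -290572896)
(-87931/u)/G(-133) = (-87931/(-290572896))/(125 + 2*(-133)**2) = (-87931*(-1/290572896))/(125 + 2*17689) = 87931/(290572896*(125 + 35378)) = (87931/290572896)/35503 = (87931/290572896)*(1/35503) = 87931/10316209526688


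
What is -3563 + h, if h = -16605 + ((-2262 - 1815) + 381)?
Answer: -23864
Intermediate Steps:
h = -20301 (h = -16605 + (-4077 + 381) = -16605 - 3696 = -20301)
-3563 + h = -3563 - 20301 = -23864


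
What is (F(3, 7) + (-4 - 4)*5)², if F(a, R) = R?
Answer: 1089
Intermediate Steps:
(F(3, 7) + (-4 - 4)*5)² = (7 + (-4 - 4)*5)² = (7 - 8*5)² = (7 - 40)² = (-33)² = 1089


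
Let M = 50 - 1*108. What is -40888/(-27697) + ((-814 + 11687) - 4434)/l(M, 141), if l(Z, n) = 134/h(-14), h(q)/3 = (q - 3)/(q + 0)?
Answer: 9172096021/51959572 ≈ 176.52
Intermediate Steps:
M = -58 (M = 50 - 108 = -58)
h(q) = 3*(-3 + q)/q (h(q) = 3*((q - 3)/(q + 0)) = 3*((-3 + q)/q) = 3*(-3 + q)/q)
l(Z, n) = 1876/51 (l(Z, n) = 134/(3 - 9/(-14)) = 134/(3 - 9*(-1/14)) = 134/(3 + 9/14) = 134/(51/14) = 134*(14/51) = 1876/51)
-40888/(-27697) + ((-814 + 11687) - 4434)/l(M, 141) = -40888/(-27697) + ((-814 + 11687) - 4434)/(1876/51) = -40888*(-1/27697) + (10873 - 4434)*(51/1876) = 40888/27697 + 6439*(51/1876) = 40888/27697 + 328389/1876 = 9172096021/51959572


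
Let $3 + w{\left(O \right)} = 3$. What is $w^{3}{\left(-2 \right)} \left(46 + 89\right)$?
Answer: $0$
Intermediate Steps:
$w{\left(O \right)} = 0$ ($w{\left(O \right)} = -3 + 3 = 0$)
$w^{3}{\left(-2 \right)} \left(46 + 89\right) = 0^{3} \left(46 + 89\right) = 0 \cdot 135 = 0$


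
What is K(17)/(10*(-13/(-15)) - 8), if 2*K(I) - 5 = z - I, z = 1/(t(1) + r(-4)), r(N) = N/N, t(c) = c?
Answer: -69/8 ≈ -8.6250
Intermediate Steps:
r(N) = 1
z = ½ (z = 1/(1 + 1) = 1/2 = ½ ≈ 0.50000)
K(I) = 11/4 - I/2 (K(I) = 5/2 + (½ - I)/2 = 5/2 + (¼ - I/2) = 11/4 - I/2)
K(17)/(10*(-13/(-15)) - 8) = (11/4 - ½*17)/(10*(-13/(-15)) - 8) = (11/4 - 17/2)/(10*(-13*(-1/15)) - 8) = -23/(4*(10*(13/15) - 8)) = -23/(4*(26/3 - 8)) = -23/(4*⅔) = -23/4*3/2 = -69/8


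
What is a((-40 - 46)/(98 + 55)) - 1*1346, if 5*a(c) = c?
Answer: -1029776/765 ≈ -1346.1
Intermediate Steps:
a(c) = c/5
a((-40 - 46)/(98 + 55)) - 1*1346 = ((-40 - 46)/(98 + 55))/5 - 1*1346 = (-86/153)/5 - 1346 = (-86*1/153)/5 - 1346 = (⅕)*(-86/153) - 1346 = -86/765 - 1346 = -1029776/765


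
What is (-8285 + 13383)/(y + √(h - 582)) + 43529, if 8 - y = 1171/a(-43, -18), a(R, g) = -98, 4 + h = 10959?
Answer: 181265786801/4165229 + 48961192*√10373/95800267 ≈ 43571.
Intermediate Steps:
h = 10955 (h = -4 + 10959 = 10955)
y = 1955/98 (y = 8 - 1171/(-98) = 8 - 1171*(-1)/98 = 8 - 1*(-1171/98) = 8 + 1171/98 = 1955/98 ≈ 19.949)
(-8285 + 13383)/(y + √(h - 582)) + 43529 = (-8285 + 13383)/(1955/98 + √(10955 - 582)) + 43529 = 5098/(1955/98 + √10373) + 43529 = 43529 + 5098/(1955/98 + √10373)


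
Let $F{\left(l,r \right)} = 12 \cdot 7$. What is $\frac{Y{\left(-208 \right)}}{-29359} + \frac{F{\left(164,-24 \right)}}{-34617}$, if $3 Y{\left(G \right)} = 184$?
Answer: $- \frac{417212}{92392773} \approx -0.0045156$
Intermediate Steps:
$Y{\left(G \right)} = \frac{184}{3}$ ($Y{\left(G \right)} = \frac{1}{3} \cdot 184 = \frac{184}{3}$)
$F{\left(l,r \right)} = 84$
$\frac{Y{\left(-208 \right)}}{-29359} + \frac{F{\left(164,-24 \right)}}{-34617} = \frac{184}{3 \left(-29359\right)} + \frac{84}{-34617} = \frac{184}{3} \left(- \frac{1}{29359}\right) + 84 \left(- \frac{1}{34617}\right) = - \frac{184}{88077} - \frac{28}{11539} = - \frac{417212}{92392773}$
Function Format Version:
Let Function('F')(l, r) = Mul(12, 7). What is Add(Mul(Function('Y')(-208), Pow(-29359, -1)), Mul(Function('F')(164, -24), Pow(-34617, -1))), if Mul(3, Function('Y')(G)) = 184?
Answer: Rational(-417212, 92392773) ≈ -0.0045156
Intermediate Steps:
Function('Y')(G) = Rational(184, 3) (Function('Y')(G) = Mul(Rational(1, 3), 184) = Rational(184, 3))
Function('F')(l, r) = 84
Add(Mul(Function('Y')(-208), Pow(-29359, -1)), Mul(Function('F')(164, -24), Pow(-34617, -1))) = Add(Mul(Rational(184, 3), Pow(-29359, -1)), Mul(84, Pow(-34617, -1))) = Add(Mul(Rational(184, 3), Rational(-1, 29359)), Mul(84, Rational(-1, 34617))) = Add(Rational(-184, 88077), Rational(-28, 11539)) = Rational(-417212, 92392773)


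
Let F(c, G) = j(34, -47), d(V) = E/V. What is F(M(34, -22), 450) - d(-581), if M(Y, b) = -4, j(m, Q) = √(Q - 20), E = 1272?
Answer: 1272/581 + I*√67 ≈ 2.1893 + 8.1853*I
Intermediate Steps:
j(m, Q) = √(-20 + Q)
d(V) = 1272/V
F(c, G) = I*√67 (F(c, G) = √(-20 - 47) = √(-67) = I*√67)
F(M(34, -22), 450) - d(-581) = I*√67 - 1272/(-581) = I*√67 - 1272*(-1)/581 = I*√67 - 1*(-1272/581) = I*√67 + 1272/581 = 1272/581 + I*√67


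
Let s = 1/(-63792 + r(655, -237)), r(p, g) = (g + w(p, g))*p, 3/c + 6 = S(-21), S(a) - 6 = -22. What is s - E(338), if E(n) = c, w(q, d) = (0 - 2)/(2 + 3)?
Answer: 657845/4824358 ≈ 0.13636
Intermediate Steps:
w(q, d) = -2/5
S(a) = -16 (S(a) = 6 - 22 = -16)
c = -3/22 (c = 3/(-6 - 16) = 3/(-22) = 3*(-1/22) = -3/22 ≈ -0.13636)
E(n) = -3/22
r(p, g) = p*(-2/5 + g) (r(p, g) = (g - 2/5)*p = (-2/5 + g)*p = p*(-2/5 + g))
s = -1/219289 (s = 1/(-63792 + (1/5)*655*(-2 + 5*(-237))) = 1/(-63792 + (1/5)*655*(-2 - 1185)) = 1/(-63792 + (1/5)*655*(-1187)) = 1/(-63792 - 155497) = 1/(-219289) = -1/219289 ≈ -4.5602e-6)
s - E(338) = -1/219289 - 1*(-3/22) = -1/219289 + 3/22 = 657845/4824358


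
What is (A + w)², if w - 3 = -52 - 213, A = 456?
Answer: 37636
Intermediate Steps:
w = -262 (w = 3 + (-52 - 213) = 3 - 265 = -262)
(A + w)² = (456 - 262)² = 194² = 37636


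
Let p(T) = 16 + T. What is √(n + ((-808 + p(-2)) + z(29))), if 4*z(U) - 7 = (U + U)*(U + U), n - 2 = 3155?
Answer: √12823/2 ≈ 56.619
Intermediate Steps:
n = 3157 (n = 2 + 3155 = 3157)
z(U) = 7/4 + U² (z(U) = 7/4 + ((U + U)*(U + U))/4 = 7/4 + ((2*U)*(2*U))/4 = 7/4 + (4*U²)/4 = 7/4 + U²)
√(n + ((-808 + p(-2)) + z(29))) = √(3157 + ((-808 + (16 - 2)) + (7/4 + 29²))) = √(3157 + ((-808 + 14) + (7/4 + 841))) = √(3157 + (-794 + 3371/4)) = √(3157 + 195/4) = √(12823/4) = √12823/2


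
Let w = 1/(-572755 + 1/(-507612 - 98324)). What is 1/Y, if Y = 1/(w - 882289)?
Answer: -306200932867741745/347052873681 ≈ -8.8229e+5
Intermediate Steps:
w = -605936/347052873681 (w = 1/(-572755 + 1/(-605936)) = 1/(-572755 - 1/605936) = 1/(-347052873681/605936) = -605936/347052873681 ≈ -1.7459e-6)
Y = -347052873681/306200932867741745 (Y = 1/(-605936/347052873681 - 882289) = 1/(-306200932867741745/347052873681) = -347052873681/306200932867741745 ≈ -1.1334e-6)
1/Y = 1/(-347052873681/306200932867741745) = -306200932867741745/347052873681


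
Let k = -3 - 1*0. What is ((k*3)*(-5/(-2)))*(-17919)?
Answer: 806355/2 ≈ 4.0318e+5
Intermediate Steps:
k = -3 (k = -3 + 0 = -3)
((k*3)*(-5/(-2)))*(-17919) = ((-3*3)*(-5/(-2)))*(-17919) = -(-45)*(-1)/2*(-17919) = -9*5/2*(-17919) = -45/2*(-17919) = 806355/2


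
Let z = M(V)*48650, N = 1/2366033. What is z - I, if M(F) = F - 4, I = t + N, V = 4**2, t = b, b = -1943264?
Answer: 5979116817111/2366033 ≈ 2.5271e+6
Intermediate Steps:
t = -1943264
N = 1/2366033 ≈ 4.2265e-7
V = 16
I = -4597826751711/2366033 (I = -1943264 + 1/2366033 = -4597826751711/2366033 ≈ -1.9433e+6)
M(F) = -4 + F
z = 583800 (z = (-4 + 16)*48650 = 12*48650 = 583800)
z - I = 583800 - 1*(-4597826751711/2366033) = 583800 + 4597826751711/2366033 = 5979116817111/2366033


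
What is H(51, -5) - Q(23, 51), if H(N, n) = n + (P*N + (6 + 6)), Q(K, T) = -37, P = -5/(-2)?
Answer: 343/2 ≈ 171.50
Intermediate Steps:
P = 5/2 (P = -5*(-½) = 5/2 ≈ 2.5000)
H(N, n) = 12 + n + 5*N/2 (H(N, n) = n + (5*N/2 + (6 + 6)) = n + (5*N/2 + 12) = n + (12 + 5*N/2) = 12 + n + 5*N/2)
H(51, -5) - Q(23, 51) = (12 - 5 + (5/2)*51) - 1*(-37) = (12 - 5 + 255/2) + 37 = 269/2 + 37 = 343/2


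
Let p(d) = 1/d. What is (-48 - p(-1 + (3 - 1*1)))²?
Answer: 2401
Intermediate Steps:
p(d) = 1/d
(-48 - p(-1 + (3 - 1*1)))² = (-48 - 1/(-1 + (3 - 1*1)))² = (-48 - 1/(-1 + (3 - 1)))² = (-48 - 1/(-1 + 2))² = (-48 - 1/1)² = (-48 - 1*1)² = (-48 - 1)² = (-49)² = 2401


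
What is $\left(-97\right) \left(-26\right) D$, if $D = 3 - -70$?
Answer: $184106$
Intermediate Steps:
$D = 73$ ($D = 3 + 70 = 73$)
$\left(-97\right) \left(-26\right) D = \left(-97\right) \left(-26\right) 73 = 2522 \cdot 73 = 184106$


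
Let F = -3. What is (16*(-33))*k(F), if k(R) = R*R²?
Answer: 14256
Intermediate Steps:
k(R) = R³
(16*(-33))*k(F) = (16*(-33))*(-3)³ = -528*(-27) = 14256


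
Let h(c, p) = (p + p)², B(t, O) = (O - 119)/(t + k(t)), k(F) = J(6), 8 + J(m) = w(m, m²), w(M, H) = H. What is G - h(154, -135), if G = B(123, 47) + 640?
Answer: -10911332/151 ≈ -72261.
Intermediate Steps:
J(m) = -8 + m²
k(F) = 28 (k(F) = -8 + 6² = -8 + 36 = 28)
B(t, O) = (-119 + O)/(28 + t) (B(t, O) = (O - 119)/(t + 28) = (-119 + O)/(28 + t))
G = 96568/151 (G = (-119 + 47)/(28 + 123) + 640 = -72/151 + 640 = 96568/151 ≈ 639.52)
h(c, p) = 4*p² (h(c, p) = (2*p)² = 4*p²)
G - h(154, -135) = 96568/151 - 4*(-135)² = 96568/151 - 4*18225 = 96568/151 - 1*72900 = 96568/151 - 72900 = -10911332/151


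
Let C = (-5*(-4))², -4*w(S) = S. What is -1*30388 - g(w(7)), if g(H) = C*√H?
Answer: -30388 - 200*I*√7 ≈ -30388.0 - 529.15*I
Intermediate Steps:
w(S) = -S/4
C = 400 (C = 20² = 400)
g(H) = 400*√H
-1*30388 - g(w(7)) = -1*30388 - 400*√(-¼*7) = -30388 - 400*√(-7/4) = -30388 - 400*I*√7/2 = -30388 - 200*I*√7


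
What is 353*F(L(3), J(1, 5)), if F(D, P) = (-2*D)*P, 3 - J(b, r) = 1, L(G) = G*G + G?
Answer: -16944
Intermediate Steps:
L(G) = G + G² (L(G) = G² + G = G + G²)
J(b, r) = 2 (J(b, r) = 3 - 1*1 = 3 - 1 = 2)
F(D, P) = -2*D*P
353*F(L(3), J(1, 5)) = 353*(-2*3*(1 + 3)*2) = 353*(-2*3*4*2) = 353*(-2*12*2) = 353*(-48) = -16944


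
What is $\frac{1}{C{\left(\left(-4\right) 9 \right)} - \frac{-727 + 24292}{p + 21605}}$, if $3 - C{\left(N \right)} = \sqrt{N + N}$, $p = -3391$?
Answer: $\frac{62892942}{2761307249} + \frac{663499592 i \sqrt{2}}{8283921747} \approx 0.022777 + 0.11327 i$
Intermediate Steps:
$C{\left(N \right)} = 3 - \sqrt{2} \sqrt{N}$ ($C{\left(N \right)} = 3 - \sqrt{N + N} = 3 - \sqrt{2 N} = 3 - \sqrt{2} \sqrt{N}$)
$\frac{1}{C{\left(\left(-4\right) 9 \right)} - \frac{-727 + 24292}{p + 21605}} = \frac{1}{\left(3 - \sqrt{2} \sqrt{\left(-4\right) 9}\right) - \frac{-727 + 24292}{-3391 + 21605}} = \frac{1}{\left(3 - \sqrt{2} \sqrt{-36}\right) - \frac{23565}{18214}} = \frac{1}{\left(3 - \sqrt{2} \cdot 6 i\right) - 23565 \cdot \frac{1}{18214}} = \frac{1}{\left(3 - 6 i \sqrt{2}\right) - \frac{23565}{18214}} = \frac{1}{\frac{31077}{18214} - 6 i \sqrt{2}}$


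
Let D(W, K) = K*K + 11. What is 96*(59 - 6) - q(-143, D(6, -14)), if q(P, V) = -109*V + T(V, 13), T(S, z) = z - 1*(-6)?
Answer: 27632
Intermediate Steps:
T(S, z) = 6 + z (T(S, z) = z + 6 = 6 + z)
D(W, K) = 11 + K² (D(W, K) = K² + 11 = 11 + K²)
q(P, V) = 19 - 109*V (q(P, V) = -109*V + (6 + 13) = -109*V + 19 = 19 - 109*V)
96*(59 - 6) - q(-143, D(6, -14)) = 96*(59 - 6) - (19 - 109*(11 + (-14)²)) = 96*53 - (19 - 109*(11 + 196)) = 5088 - (19 - 109*207) = 5088 - (19 - 22563) = 5088 - 1*(-22544) = 5088 + 22544 = 27632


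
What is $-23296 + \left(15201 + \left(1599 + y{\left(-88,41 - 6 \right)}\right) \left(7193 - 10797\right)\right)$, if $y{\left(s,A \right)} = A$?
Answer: $-5897031$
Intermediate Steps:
$-23296 + \left(15201 + \left(1599 + y{\left(-88,41 - 6 \right)}\right) \left(7193 - 10797\right)\right) = -23296 + \left(15201 + \left(1599 + \left(41 - 6\right)\right) \left(7193 - 10797\right)\right) = -23296 + \left(15201 + \left(1599 + 35\right) \left(-3604\right)\right) = -23296 + \left(15201 + 1634 \left(-3604\right)\right) = -23296 + \left(15201 - 5888936\right) = -23296 - 5873735 = -5897031$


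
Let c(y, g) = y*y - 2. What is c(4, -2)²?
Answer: 196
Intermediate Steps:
c(y, g) = -2 + y² (c(y, g) = y² - 2 = -2 + y²)
c(4, -2)² = (-2 + 4²)² = (-2 + 16)² = 14² = 196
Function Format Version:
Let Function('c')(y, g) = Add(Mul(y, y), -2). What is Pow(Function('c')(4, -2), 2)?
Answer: 196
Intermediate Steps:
Function('c')(y, g) = Add(-2, Pow(y, 2)) (Function('c')(y, g) = Add(Pow(y, 2), -2) = Add(-2, Pow(y, 2)))
Pow(Function('c')(4, -2), 2) = Pow(Add(-2, Pow(4, 2)), 2) = Pow(Add(-2, 16), 2) = Pow(14, 2) = 196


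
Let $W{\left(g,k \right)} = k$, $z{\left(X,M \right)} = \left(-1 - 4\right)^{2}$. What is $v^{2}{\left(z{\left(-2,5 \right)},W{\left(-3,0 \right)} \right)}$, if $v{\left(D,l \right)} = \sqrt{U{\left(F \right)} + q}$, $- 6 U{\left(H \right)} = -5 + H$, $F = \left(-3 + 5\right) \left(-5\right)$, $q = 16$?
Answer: $\frac{37}{2} \approx 18.5$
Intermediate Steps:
$z{\left(X,M \right)} = 25$ ($z{\left(X,M \right)} = \left(-5\right)^{2} = 25$)
$F = -10$ ($F = 2 \left(-5\right) = -10$)
$U{\left(H \right)} = \frac{5}{6} - \frac{H}{6}$ ($U{\left(H \right)} = - \frac{-5 + H}{6} = \frac{5}{6} - \frac{H}{6}$)
$v{\left(D,l \right)} = \frac{\sqrt{74}}{2}$ ($v{\left(D,l \right)} = \sqrt{\left(\frac{5}{6} - - \frac{5}{3}\right) + 16} = \sqrt{\left(\frac{5}{6} + \frac{5}{3}\right) + 16} = \sqrt{\frac{5}{2} + 16} = \sqrt{\frac{37}{2}} = \frac{\sqrt{74}}{2}$)
$v^{2}{\left(z{\left(-2,5 \right)},W{\left(-3,0 \right)} \right)} = \left(\frac{\sqrt{74}}{2}\right)^{2} = \frac{37}{2}$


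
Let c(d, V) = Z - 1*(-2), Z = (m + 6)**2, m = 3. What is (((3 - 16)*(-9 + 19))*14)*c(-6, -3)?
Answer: -151060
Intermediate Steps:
Z = 81 (Z = (3 + 6)**2 = 9**2 = 81)
c(d, V) = 83 (c(d, V) = 81 - 1*(-2) = 81 + 2 = 83)
(((3 - 16)*(-9 + 19))*14)*c(-6, -3) = (((3 - 16)*(-9 + 19))*14)*83 = (-13*10*14)*83 = -130*14*83 = -1820*83 = -151060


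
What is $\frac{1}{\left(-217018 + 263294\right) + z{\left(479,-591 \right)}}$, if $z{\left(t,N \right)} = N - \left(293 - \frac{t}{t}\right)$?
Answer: $\frac{1}{45393} \approx 2.203 \cdot 10^{-5}$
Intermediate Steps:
$z{\left(t,N \right)} = -292 + N$ ($z{\left(t,N \right)} = N + \left(1 - 293\right) = N - 292 = -292 + N$)
$\frac{1}{\left(-217018 + 263294\right) + z{\left(479,-591 \right)}} = \frac{1}{\left(-217018 + 263294\right) - 883} = \frac{1}{46276 - 883} = \frac{1}{45393}$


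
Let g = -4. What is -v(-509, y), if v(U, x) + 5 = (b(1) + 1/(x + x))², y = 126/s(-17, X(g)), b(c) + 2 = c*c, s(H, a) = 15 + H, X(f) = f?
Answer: 63251/15876 ≈ 3.9841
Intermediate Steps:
b(c) = -2 + c² (b(c) = -2 + c*c = -2 + c²)
y = -63 (y = 126/(15 - 17) = 126/(-2) = 126*(-½) = -63)
v(U, x) = -5 + (-1 + 1/(2*x))² (v(U, x) = -5 + ((-2 + 1²) + 1/(x + x))² = -5 + ((-2 + 1) + 1/(2*x))² = -5 + (-1 + 1/(2*x))²)
-v(-509, y) = -(-4 - 1/(-63) + (¼)/(-63)²) = -(-4 - 1*(-1/63) + (¼)*(1/3969)) = -(-4 + 1/63 + 1/15876) = -1*(-63251/15876) = 63251/15876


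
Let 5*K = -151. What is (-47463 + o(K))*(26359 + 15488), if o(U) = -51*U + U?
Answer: -1922995191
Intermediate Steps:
K = -151/5 (K = (⅕)*(-151) = -151/5 ≈ -30.200)
o(U) = -50*U
(-47463 + o(K))*(26359 + 15488) = (-47463 - 50*(-151/5))*(26359 + 15488) = (-47463 + 1510)*41847 = -45953*41847 = -1922995191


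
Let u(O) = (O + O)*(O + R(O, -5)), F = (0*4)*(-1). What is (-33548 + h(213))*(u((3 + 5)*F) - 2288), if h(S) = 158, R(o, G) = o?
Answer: 76396320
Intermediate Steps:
F = 0 (F = 0*(-1) = 0)
u(O) = 4*O**2 (u(O) = (O + O)*(O + O) = (2*O)*(2*O) = 4*O**2)
(-33548 + h(213))*(u((3 + 5)*F) - 2288) = (-33548 + 158)*(4*((3 + 5)*0)**2 - 2288) = -33390*(4*(8*0)**2 - 2288) = -33390*(4*0**2 - 2288) = -33390*(4*0 - 2288) = -33390*(0 - 2288) = -33390*(-2288) = 76396320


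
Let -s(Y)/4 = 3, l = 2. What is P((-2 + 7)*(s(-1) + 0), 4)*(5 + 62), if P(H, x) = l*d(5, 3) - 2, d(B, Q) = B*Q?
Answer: 1876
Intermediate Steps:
s(Y) = -12 (s(Y) = -4*3 = -12)
P(H, x) = 28 (P(H, x) = 2*(5*3) - 2 = 2*15 - 2 = 30 - 2 = 28)
P((-2 + 7)*(s(-1) + 0), 4)*(5 + 62) = 28*(5 + 62) = 28*67 = 1876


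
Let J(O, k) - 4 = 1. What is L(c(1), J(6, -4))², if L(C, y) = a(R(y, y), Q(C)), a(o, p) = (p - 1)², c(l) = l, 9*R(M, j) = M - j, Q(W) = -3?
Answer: 256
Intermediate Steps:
R(M, j) = -j/9 + M/9 (R(M, j) = (M - j)/9 = -j/9 + M/9)
J(O, k) = 5 (J(O, k) = 4 + 1 = 5)
a(o, p) = (-1 + p)²
L(C, y) = 16 (L(C, y) = (-1 - 3)² = (-4)² = 16)
L(c(1), J(6, -4))² = 16² = 256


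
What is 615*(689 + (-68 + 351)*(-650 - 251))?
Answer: -156390810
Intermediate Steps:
615*(689 + (-68 + 351)*(-650 - 251)) = 615*(689 + 283*(-901)) = 615*(689 - 254983) = 615*(-254294) = -156390810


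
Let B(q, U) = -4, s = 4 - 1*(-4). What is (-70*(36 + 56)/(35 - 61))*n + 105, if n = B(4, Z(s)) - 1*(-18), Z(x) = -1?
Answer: 46445/13 ≈ 3572.7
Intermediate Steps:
s = 8 (s = 4 + 4 = 8)
n = 14 (n = -4 - 1*(-18) = -4 + 18 = 14)
(-70*(36 + 56)/(35 - 61))*n + 105 = -70*(36 + 56)/(35 - 61)*14 + 105 = -70/((-26/92))*14 + 105 = -70/((-26*1/92))*14 + 105 = -70/(-13/46)*14 + 105 = -70*(-46/13)*14 + 105 = (3220/13)*14 + 105 = 45080/13 + 105 = 46445/13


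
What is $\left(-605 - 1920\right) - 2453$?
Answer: $-4978$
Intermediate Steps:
$\left(-605 - 1920\right) - 2453 = -2525 - 2453 = -4978$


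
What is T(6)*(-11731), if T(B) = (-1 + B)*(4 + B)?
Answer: -586550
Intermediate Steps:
T(6)*(-11731) = (-4 + 6² + 3*6)*(-11731) = (-4 + 36 + 18)*(-11731) = 50*(-11731) = -586550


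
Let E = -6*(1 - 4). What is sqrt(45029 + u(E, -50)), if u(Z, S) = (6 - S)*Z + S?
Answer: sqrt(45987) ≈ 214.45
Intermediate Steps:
E = 18 (E = -6*(-3) = 18)
u(Z, S) = S + Z*(6 - S) (u(Z, S) = Z*(6 - S) + S = S + Z*(6 - S))
sqrt(45029 + u(E, -50)) = sqrt(45029 + (-50 + 6*18 - 1*(-50)*18)) = sqrt(45029 + (-50 + 108 + 900)) = sqrt(45029 + 958) = sqrt(45987)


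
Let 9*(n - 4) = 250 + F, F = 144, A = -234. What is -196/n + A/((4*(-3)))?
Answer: 6621/430 ≈ 15.398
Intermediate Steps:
n = 430/9 (n = 4 + (250 + 144)/9 = 4 + (⅑)*394 = 4 + 394/9 = 430/9 ≈ 47.778)
-196/n + A/((4*(-3))) = -196/430/9 - 234/(4*(-3)) = -196*9/430 - 234/(-12) = -882/215 - 234*(-1/12) = -882/215 + 39/2 = 6621/430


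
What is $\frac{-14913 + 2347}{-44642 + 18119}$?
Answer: $\frac{12566}{26523} \approx 0.47378$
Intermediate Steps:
$\frac{-14913 + 2347}{-44642 + 18119} = - \frac{12566}{-26523} = \left(-12566\right) \left(- \frac{1}{26523}\right) = \frac{12566}{26523}$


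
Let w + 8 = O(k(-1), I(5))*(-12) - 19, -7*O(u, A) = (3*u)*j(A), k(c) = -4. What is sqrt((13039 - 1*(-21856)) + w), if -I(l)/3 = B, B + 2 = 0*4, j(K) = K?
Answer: 2*sqrt(425621)/7 ≈ 186.40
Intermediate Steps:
B = -2 (B = -2 + 0*4 = -2 + 0 = -2)
I(l) = 6 (I(l) = -3*(-2) = 6)
O(u, A) = -3*A*u/7 (O(u, A) = -3*u*A/7 = -3*A*u/7)
w = -1053/7 (w = -8 + (-3/7*6*(-4)*(-12) - 19) = -8 + ((72/7)*(-12) - 19) = -8 + (-864/7 - 19) = -8 - 997/7 = -1053/7 ≈ -150.43)
sqrt((13039 - 1*(-21856)) + w) = sqrt((13039 - 1*(-21856)) - 1053/7) = sqrt((13039 + 21856) - 1053/7) = sqrt(34895 - 1053/7) = sqrt(243212/7) = 2*sqrt(425621)/7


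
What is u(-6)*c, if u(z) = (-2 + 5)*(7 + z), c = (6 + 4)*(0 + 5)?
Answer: 150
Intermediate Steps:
c = 50 (c = 10*5 = 50)
u(z) = 21 + 3*z (u(z) = 3*(7 + z) = 21 + 3*z)
u(-6)*c = (21 + 3*(-6))*50 = (21 - 18)*50 = 3*50 = 150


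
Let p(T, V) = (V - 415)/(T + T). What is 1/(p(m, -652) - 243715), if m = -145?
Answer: -290/70676283 ≈ -4.1032e-6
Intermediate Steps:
p(T, V) = (-415 + V)/(2*T) (p(T, V) = (-415 + V)/((2*T)) = (-415 + V)*(1/(2*T)) = (-415 + V)/(2*T))
1/(p(m, -652) - 243715) = 1/((½)*(-415 - 652)/(-145) - 243715) = 1/((½)*(-1/145)*(-1067) - 243715) = 1/(1067/290 - 243715) = 1/(-70676283/290) = -290/70676283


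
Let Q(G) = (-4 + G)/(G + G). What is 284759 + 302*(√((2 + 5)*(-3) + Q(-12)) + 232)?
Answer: 354823 + 302*I*√183/3 ≈ 3.5482e+5 + 1361.8*I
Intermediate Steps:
Q(G) = (-4 + G)/(2*G) (Q(G) = (-4 + G)/((2*G)) = (-4 + G)*(1/(2*G)) = (-4 + G)/(2*G))
284759 + 302*(√((2 + 5)*(-3) + Q(-12)) + 232) = 284759 + 302*(√((2 + 5)*(-3) + (½)*(-4 - 12)/(-12)) + 232) = 284759 + 302*(√(7*(-3) + (½)*(-1/12)*(-16)) + 232) = 284759 + 302*(√(-21 + ⅔) + 232) = 284759 + 302*(√(-61/3) + 232) = 284759 + 302*(I*√183/3 + 232) = 284759 + 302*(232 + I*√183/3) = 284759 + (70064 + 302*I*√183/3) = 354823 + 302*I*√183/3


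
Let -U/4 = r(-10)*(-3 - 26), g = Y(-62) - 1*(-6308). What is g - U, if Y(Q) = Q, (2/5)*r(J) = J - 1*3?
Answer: 10016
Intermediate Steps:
r(J) = -15/2 + 5*J/2 (r(J) = 5*(J - 1*3)/2 = 5*(J - 3)/2 = 5*(-3 + J)/2 = -15/2 + 5*J/2)
g = 6246 (g = -62 - 1*(-6308) = -62 + 6308 = 6246)
U = -3770 (U = -4*(-15/2 + (5/2)*(-10))*(-3 - 26) = -4*(-15/2 - 25)*(-29) = -(-130)*(-29) = -4*1885/2 = -3770)
g - U = 6246 - 1*(-3770) = 6246 + 3770 = 10016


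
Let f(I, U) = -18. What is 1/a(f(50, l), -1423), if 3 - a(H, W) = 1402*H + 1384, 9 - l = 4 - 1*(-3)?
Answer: 1/23855 ≈ 4.1920e-5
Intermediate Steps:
l = 2 (l = 9 - (4 - 1*(-3)) = 9 - (4 + 3) = 9 - 1*7 = 9 - 7 = 2)
a(H, W) = -1381 - 1402*H (a(H, W) = 3 - (1402*H + 1384) = 3 - (1384 + 1402*H) = 3 + (-1384 - 1402*H) = -1381 - 1402*H)
1/a(f(50, l), -1423) = 1/(-1381 - 1402*(-18)) = 1/(-1381 + 25236) = 1/23855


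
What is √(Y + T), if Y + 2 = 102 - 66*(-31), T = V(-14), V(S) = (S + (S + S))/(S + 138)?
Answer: √8247922/62 ≈ 46.321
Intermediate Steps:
V(S) = 3*S/(138 + S) (V(S) = (S + 2*S)/(138 + S) = (3*S)/(138 + S) = 3*S/(138 + S))
T = -21/62 (T = 3*(-14)/(138 - 14) = 3*(-14)/124 = 3*(-14)*(1/124) = -21/62 ≈ -0.33871)
Y = 2146 (Y = -2 + (102 - 66*(-31)) = -2 + (102 + 2046) = -2 + 2148 = 2146)
√(Y + T) = √(2146 - 21/62) = √(133031/62) = √8247922/62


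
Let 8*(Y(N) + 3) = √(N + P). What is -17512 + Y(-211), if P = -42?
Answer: -17515 + I*√253/8 ≈ -17515.0 + 1.9882*I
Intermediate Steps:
Y(N) = -3 + √(-42 + N)/8 (Y(N) = -3 + √(N - 42)/8 = -3 + √(-42 + N)/8)
-17512 + Y(-211) = -17512 + (-3 + √(-42 - 211)/8) = -17512 + (-3 + √(-253)/8) = -17512 + (-3 + (I*√253)/8) = -17512 + (-3 + I*√253/8) = -17515 + I*√253/8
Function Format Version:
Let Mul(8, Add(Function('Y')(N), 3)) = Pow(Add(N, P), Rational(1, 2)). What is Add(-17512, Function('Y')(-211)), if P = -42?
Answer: Add(-17515, Mul(Rational(1, 8), I, Pow(253, Rational(1, 2)))) ≈ Add(-17515., Mul(1.9882, I))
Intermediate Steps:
Function('Y')(N) = Add(-3, Mul(Rational(1, 8), Pow(Add(-42, N), Rational(1, 2)))) (Function('Y')(N) = Add(-3, Mul(Rational(1, 8), Pow(Add(N, -42), Rational(1, 2)))) = Add(-3, Mul(Rational(1, 8), Pow(Add(-42, N), Rational(1, 2)))))
Add(-17512, Function('Y')(-211)) = Add(-17512, Add(-3, Mul(Rational(1, 8), Pow(Add(-42, -211), Rational(1, 2))))) = Add(-17512, Add(-3, Mul(Rational(1, 8), Pow(-253, Rational(1, 2))))) = Add(-17512, Add(-3, Mul(Rational(1, 8), Mul(I, Pow(253, Rational(1, 2)))))) = Add(-17512, Add(-3, Mul(Rational(1, 8), I, Pow(253, Rational(1, 2))))) = Add(-17515, Mul(Rational(1, 8), I, Pow(253, Rational(1, 2))))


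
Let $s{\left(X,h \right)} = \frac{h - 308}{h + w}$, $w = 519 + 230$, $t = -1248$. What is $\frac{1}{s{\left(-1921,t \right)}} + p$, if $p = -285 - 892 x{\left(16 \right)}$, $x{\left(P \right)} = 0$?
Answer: $- \frac{442961}{1556} \approx -284.68$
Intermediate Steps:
$w = 749$
$s{\left(X,h \right)} = \frac{-308 + h}{749 + h}$ ($s{\left(X,h \right)} = \frac{h - 308}{h + 749} = \frac{-308 + h}{749 + h}$)
$p = -285$ ($p = -285 - 0 = -285 + 0 = -285$)
$\frac{1}{s{\left(-1921,t \right)}} + p = \frac{1}{\frac{1}{749 - 1248} \left(-308 - 1248\right)} - 285 = \frac{1}{\frac{1}{-499} \left(-1556\right)} - 285 = \frac{1}{\left(- \frac{1}{499}\right) \left(-1556\right)} - 285 = \frac{1}{\frac{1556}{499}} - 285 = \frac{499}{1556} - 285 = - \frac{442961}{1556}$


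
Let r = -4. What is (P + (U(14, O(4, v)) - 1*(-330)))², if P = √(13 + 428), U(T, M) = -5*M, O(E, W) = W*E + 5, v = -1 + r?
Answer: 181476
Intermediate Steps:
v = -5 (v = -1 - 4 = -5)
O(E, W) = 5 + E*W (O(E, W) = E*W + 5 = 5 + E*W)
P = 21 (P = √441 = 21)
(P + (U(14, O(4, v)) - 1*(-330)))² = (21 + (-5*(5 + 4*(-5)) - 1*(-330)))² = (21 + (-5*(5 - 20) + 330))² = (21 + (-5*(-15) + 330))² = (21 + (75 + 330))² = (21 + 405)² = 426² = 181476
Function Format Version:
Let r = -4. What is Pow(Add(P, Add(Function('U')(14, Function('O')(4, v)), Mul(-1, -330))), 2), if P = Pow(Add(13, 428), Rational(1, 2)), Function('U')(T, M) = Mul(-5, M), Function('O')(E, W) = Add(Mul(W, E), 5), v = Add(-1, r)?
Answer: 181476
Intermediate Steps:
v = -5 (v = Add(-1, -4) = -5)
Function('O')(E, W) = Add(5, Mul(E, W)) (Function('O')(E, W) = Add(Mul(E, W), 5) = Add(5, Mul(E, W)))
P = 21 (P = Pow(441, Rational(1, 2)) = 21)
Pow(Add(P, Add(Function('U')(14, Function('O')(4, v)), Mul(-1, -330))), 2) = Pow(Add(21, Add(Mul(-5, Add(5, Mul(4, -5))), Mul(-1, -330))), 2) = Pow(Add(21, Add(Mul(-5, Add(5, -20)), 330)), 2) = Pow(Add(21, Add(Mul(-5, -15), 330)), 2) = Pow(Add(21, Add(75, 330)), 2) = Pow(Add(21, 405), 2) = Pow(426, 2) = 181476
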